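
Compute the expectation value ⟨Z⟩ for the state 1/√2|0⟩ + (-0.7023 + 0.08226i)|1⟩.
0.000008002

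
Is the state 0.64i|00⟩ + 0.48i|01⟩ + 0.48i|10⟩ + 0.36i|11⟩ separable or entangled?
Separable

Writing the state as a|00⟩ + b|01⟩ + c|10⟩ + d|11⟩, it is a product state iff ad − bc = 0.
Here (a, b, c, d) = (0.64i, 0.48i, 0.48i, 0.36i): ad − bc = (0.64i)(0.36i) − (0.48i)(0.48i) = 0, so the state is separable.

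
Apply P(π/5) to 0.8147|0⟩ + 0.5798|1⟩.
0.8147|0⟩ + (0.4691 + 0.3408i)|1⟩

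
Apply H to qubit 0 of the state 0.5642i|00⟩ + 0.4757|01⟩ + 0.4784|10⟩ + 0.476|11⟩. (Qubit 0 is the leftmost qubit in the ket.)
(0.3383 + 0.3989i)|00⟩ + 0.673|01⟩ + (-0.3383 + 0.3989i)|10⟩ - 0.0002121|11⟩

H on qubit 0 mixes each pair of kets that differ only in qubit 0: amplitudes (a, b) of (|…0…⟩, |…1…⟩) become ((a + b)/√2, (a − b)/√2). Kets absent from the input have amplitude 0.
(|00⟩, |10⟩): (a, b) = (0.5642i, 0.4784) → ((0.3383 + 0.3989i), (-0.3383 + 0.3989i))
(|01⟩, |11⟩): (a, b) = (0.4757, 0.476) → (0.673, -0.0002121)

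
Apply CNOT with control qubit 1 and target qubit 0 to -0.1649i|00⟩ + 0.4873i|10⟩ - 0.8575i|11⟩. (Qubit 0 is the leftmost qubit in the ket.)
-0.1649i|00⟩ - 0.8575i|01⟩ + 0.4873i|10⟩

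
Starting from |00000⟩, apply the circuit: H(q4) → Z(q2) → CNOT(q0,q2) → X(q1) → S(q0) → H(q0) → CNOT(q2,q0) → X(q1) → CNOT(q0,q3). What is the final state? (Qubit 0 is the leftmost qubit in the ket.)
1/2|00000⟩ + 1/2|00001⟩ + 1/2|10010⟩ + 1/2|10011⟩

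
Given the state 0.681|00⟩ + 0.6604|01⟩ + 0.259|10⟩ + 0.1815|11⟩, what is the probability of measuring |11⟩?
0.03294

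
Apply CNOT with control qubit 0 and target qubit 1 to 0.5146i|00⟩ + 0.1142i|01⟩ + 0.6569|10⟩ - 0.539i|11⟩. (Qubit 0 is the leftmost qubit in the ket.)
0.5146i|00⟩ + 0.1142i|01⟩ - 0.539i|10⟩ + 0.6569|11⟩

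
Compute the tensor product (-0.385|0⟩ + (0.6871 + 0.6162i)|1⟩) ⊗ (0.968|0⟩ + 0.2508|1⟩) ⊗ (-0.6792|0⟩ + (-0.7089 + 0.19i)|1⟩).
0.2531|000⟩ + (0.2642 - 0.07081i)|001⟩ + 0.06558|010⟩ + (0.06845 - 0.01835i)|011⟩ + (-0.4517 - 0.4051i)|100⟩ + (-0.5848 - 0.2965i)|101⟩ + (-0.117 - 0.105i)|110⟩ + (-0.1515 - 0.07681i)|111⟩

amp(|b₁b₂…⟩) = product of the factor amplitudes for bits b₁, b₂, …; only kets whose every factor amplitude is nonzero survive.
|000⟩: (-0.385)(0.968)(-0.6792) = 0.2531
|001⟩: (-0.385)(0.968)(-0.7089 + 0.19i) = (0.2642 - 0.07081i)
|010⟩: (-0.385)(0.2508)(-0.6792) = 0.06558
|011⟩: (-0.385)(0.2508)(-0.7089 + 0.19i) = (0.06845 - 0.01835i)
|100⟩: (0.6871 + 0.6162i)(0.968)(-0.6792) = (-0.4517 - 0.4051i)
|101⟩: (0.6871 + 0.6162i)(0.968)(-0.7089 + 0.19i) = (-0.5848 - 0.2965i)
|110⟩: (0.6871 + 0.6162i)(0.2508)(-0.6792) = (-0.117 - 0.105i)
|111⟩: (0.6871 + 0.6162i)(0.2508)(-0.7089 + 0.19i) = (-0.1515 - 0.07681i)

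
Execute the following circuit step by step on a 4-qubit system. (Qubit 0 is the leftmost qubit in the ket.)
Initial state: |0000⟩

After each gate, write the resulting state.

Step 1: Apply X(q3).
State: |0001⟩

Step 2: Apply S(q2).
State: |0001⟩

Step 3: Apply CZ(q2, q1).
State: |0001⟩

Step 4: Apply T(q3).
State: (1/√2 + (1/√2)i)|0001⟩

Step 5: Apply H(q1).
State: (1/2 + (1/2)i)|0001⟩ + (1/2 + (1/2)i)|0101⟩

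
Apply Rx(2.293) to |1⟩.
-0.9113i|0⟩ + 0.4117|1⟩

Rx(2.293) = [[cos(θ/2), −i·sin(θ/2)], [−i·sin(θ/2), cos(θ/2)]]; θ = 2.293, cos(θ/2) ≈ 0.41168, sin(θ/2) ≈ 0.911329.
With a = amp(|0⟩) = 0 and b = amp(|1⟩) = 1:
new amp(|0⟩) = (0.41168)·a + (-0.911329i)·b = -0.9113i
new amp(|1⟩) = (-0.911329i)·a + (0.41168)·b = 0.4117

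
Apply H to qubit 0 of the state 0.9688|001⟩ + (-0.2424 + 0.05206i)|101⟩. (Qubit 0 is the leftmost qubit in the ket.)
(0.5136 + 0.03681i)|001⟩ + (0.8564 - 0.03681i)|101⟩

H on qubit 0 mixes each pair of kets that differ only in qubit 0: amplitudes (a, b) of (|…0…⟩, |…1…⟩) become ((a + b)/√2, (a − b)/√2). Kets absent from the input have amplitude 0.
(|001⟩, |101⟩): (a, b) = (0.9688, (-0.2424 + 0.05206i)) → ((0.5136 + 0.03681i), (0.8564 - 0.03681i))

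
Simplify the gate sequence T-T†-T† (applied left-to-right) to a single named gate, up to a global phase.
T†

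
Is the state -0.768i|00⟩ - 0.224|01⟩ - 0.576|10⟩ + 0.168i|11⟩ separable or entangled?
Separable

Writing the state as a|00⟩ + b|01⟩ + c|10⟩ + d|11⟩, it is a product state iff ad − bc = 0.
Here (a, b, c, d) = (-0.768i, -0.224, -0.576, 0.168i): ad − bc = (-0.768i)(0.168i) − (-0.224)(-0.576) = 0, so the state is separable.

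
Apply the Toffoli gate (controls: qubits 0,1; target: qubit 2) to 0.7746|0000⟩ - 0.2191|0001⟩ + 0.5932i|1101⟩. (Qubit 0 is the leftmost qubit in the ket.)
0.7746|0000⟩ - 0.2191|0001⟩ + 0.5932i|1111⟩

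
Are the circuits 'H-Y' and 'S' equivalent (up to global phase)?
No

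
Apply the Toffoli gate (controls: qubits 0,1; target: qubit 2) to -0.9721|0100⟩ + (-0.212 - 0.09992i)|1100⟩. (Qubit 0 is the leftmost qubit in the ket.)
-0.9721|0100⟩ + (-0.212 - 0.09992i)|1110⟩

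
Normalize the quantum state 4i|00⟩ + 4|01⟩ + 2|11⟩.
0.6667i|00⟩ + 0.6667|01⟩ + 0.3333|11⟩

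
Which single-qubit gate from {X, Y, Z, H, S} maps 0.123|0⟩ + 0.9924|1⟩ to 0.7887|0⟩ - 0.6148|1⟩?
H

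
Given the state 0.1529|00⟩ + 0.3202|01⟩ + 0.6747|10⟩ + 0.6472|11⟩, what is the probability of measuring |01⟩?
0.1025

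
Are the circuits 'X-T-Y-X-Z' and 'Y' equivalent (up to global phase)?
No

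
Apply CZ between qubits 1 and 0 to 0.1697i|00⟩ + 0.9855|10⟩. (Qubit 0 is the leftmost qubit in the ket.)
0.1697i|00⟩ + 0.9855|10⟩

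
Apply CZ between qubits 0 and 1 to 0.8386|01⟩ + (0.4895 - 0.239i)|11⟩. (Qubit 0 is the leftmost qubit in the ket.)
0.8386|01⟩ + (-0.4895 + 0.239i)|11⟩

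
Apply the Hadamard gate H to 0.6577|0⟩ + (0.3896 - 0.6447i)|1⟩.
(0.7406 - 0.4559i)|0⟩ + (0.1896 + 0.4559i)|1⟩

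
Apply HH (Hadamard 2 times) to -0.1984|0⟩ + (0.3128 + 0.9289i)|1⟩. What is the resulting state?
-0.1984|0⟩ + (0.3128 + 0.9289i)|1⟩

H² = I, so an even number of Hadamards cancels: H^2 = I and the state is unchanged.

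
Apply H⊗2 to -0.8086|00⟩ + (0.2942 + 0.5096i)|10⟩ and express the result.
(-0.2572 + 0.2548i)|00⟩ + (-0.2572 + 0.2548i)|01⟩ + (-0.5514 - 0.2548i)|10⟩ + (-0.5514 - 0.2548i)|11⟩

H⊗2 gives amp(|y⟩) = (1/2) Σ_x (−1)^(x·y) amp(|x⟩), where x·y is the number of positions in which both x and y have a 1.
|00⟩: (-0.8086 + (0.2942 + 0.5096i))/2 = (-0.2572 + 0.2548i)
|01⟩: (-0.8086 + (0.2942 + 0.5096i))/2 = (-0.2572 + 0.2548i)
|10⟩: (-0.8086 - (0.2942 + 0.5096i))/2 = (-0.5514 - 0.2548i)
|11⟩: (-0.8086 - (0.2942 + 0.5096i))/2 = (-0.5514 - 0.2548i)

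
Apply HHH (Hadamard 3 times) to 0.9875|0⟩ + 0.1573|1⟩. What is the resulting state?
0.8095|0⟩ + 0.587|1⟩

H² = I, so H^3 = H: a single Hadamard. With (a, b) = (0.9875, 0.1573), H gives ((a + b)/√2, (a − b)/√2) = (0.8095, 0.587).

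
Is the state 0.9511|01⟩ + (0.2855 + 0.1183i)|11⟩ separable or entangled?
Separable

Writing the state as a|00⟩ + b|01⟩ + c|10⟩ + d|11⟩, it is a product state iff ad − bc = 0.
Here (a, b, c, d) = (0, 0.9511, 0, (0.2855 + 0.1183i)): ad − bc = (0)(0.2855 + 0.1183i) − (0.9511)(0) = 0, so the state is separable.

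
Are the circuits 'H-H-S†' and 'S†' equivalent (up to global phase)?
Yes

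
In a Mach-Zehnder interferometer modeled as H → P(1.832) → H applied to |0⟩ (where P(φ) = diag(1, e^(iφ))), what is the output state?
(0.3709 + 0.483i)|0⟩ + (0.6291 - 0.483i)|1⟩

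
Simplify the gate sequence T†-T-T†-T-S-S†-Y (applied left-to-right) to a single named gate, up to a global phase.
Y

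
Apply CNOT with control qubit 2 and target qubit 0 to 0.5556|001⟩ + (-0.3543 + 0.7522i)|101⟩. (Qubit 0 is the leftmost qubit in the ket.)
(-0.3543 + 0.7522i)|001⟩ + 0.5556|101⟩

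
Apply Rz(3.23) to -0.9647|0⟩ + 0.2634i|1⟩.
(0.04263 + 0.9638i)|0⟩ + (-0.2631 - 0.01164i)|1⟩

Rz(3.23) = [[e^(−iθ/2), 0], [0, e^(iθ/2)]] with e^(±iθ/2) = cos(θ/2) ± i·sin(θ/2); θ = 3.23, cos(θ/2) ≈ -0.0441893, sin(θ/2) ≈ 0.999023.
With a = amp(|0⟩) = -0.9647 and b = amp(|1⟩) = 0.2634i:
new amp(|0⟩) = (-0.0441893 - 0.999023i)·a = (0.04263 + 0.9638i)
new amp(|1⟩) = (-0.0441893 + 0.999023i)·b = (-0.2631 - 0.01164i)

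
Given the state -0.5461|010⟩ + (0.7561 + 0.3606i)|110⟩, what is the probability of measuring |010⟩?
0.2982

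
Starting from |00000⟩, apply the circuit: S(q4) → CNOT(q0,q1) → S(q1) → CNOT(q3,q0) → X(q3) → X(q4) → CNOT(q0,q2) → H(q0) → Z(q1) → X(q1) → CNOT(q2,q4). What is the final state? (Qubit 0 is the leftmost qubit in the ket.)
1/√2|01011⟩ + 1/√2|11011⟩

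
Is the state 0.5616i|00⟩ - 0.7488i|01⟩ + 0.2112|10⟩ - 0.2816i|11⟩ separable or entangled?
Entangled

Writing the state as a|00⟩ + b|01⟩ + c|10⟩ + d|11⟩, it is a product state iff ad − bc = 0.
Here (a, b, c, d) = (0.5616i, -0.7488i, 0.2112, -0.2816i): ad − bc = (0.5616i)(-0.2816i) − (-0.7488i)(0.2112) = (0.1581 + 0.1581i) ≠ 0, so the state is entangled.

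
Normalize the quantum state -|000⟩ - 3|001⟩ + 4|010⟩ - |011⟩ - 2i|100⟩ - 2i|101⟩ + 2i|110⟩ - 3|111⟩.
-0.1443|000⟩ - 0.433|001⟩ + 1/√3|010⟩ - 0.1443|011⟩ - 0.2887i|100⟩ - 0.2887i|101⟩ + 0.2887i|110⟩ - 0.433|111⟩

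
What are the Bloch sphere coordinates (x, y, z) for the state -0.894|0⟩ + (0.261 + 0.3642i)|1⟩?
(-0.4667, -0.6512, 0.5985)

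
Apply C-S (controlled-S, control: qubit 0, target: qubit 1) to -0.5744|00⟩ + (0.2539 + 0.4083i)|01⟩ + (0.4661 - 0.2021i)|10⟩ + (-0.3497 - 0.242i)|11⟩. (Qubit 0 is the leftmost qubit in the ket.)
-0.5744|00⟩ + (0.2539 + 0.4083i)|01⟩ + (0.4661 - 0.2021i)|10⟩ + (0.242 - 0.3497i)|11⟩

C-S leaves the control-|0⟩ kets |00⟩, |01⟩ unchanged and applies S to qubit 1 on the control-|1⟩ pair (|10⟩, |11⟩).
S = [[1, 0], [0, i]].
With a = amp(|10⟩) = (0.4661 - 0.2021i) and b = amp(|11⟩) = (-0.3497 - 0.242i):
new amp(|10⟩) = (1)·a = (0.4661 - 0.2021i)
new amp(|11⟩) = (i)·b = (0.242 - 0.3497i)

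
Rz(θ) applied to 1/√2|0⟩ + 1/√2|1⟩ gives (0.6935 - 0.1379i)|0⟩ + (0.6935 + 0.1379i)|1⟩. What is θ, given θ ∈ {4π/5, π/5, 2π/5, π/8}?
π/8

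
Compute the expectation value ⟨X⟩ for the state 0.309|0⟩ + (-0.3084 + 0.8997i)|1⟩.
-0.1906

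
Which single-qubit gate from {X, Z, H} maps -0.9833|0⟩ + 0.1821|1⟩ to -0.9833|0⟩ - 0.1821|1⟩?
Z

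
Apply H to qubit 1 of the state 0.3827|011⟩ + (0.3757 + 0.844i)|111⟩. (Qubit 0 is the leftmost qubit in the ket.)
0.2706|001⟩ - 0.2706|011⟩ + (0.2657 + 0.5968i)|101⟩ + (-0.2657 - 0.5968i)|111⟩

H on qubit 1 mixes each pair of kets that differ only in qubit 1: amplitudes (a, b) of (|…0…⟩, |…1…⟩) become ((a + b)/√2, (a − b)/√2). Kets absent from the input have amplitude 0.
(|001⟩, |011⟩): (a, b) = (0, 0.3827) → (0.2706, -0.2706)
(|101⟩, |111⟩): (a, b) = (0, (0.3757 + 0.844i)) → ((0.2657 + 0.5968i), (-0.2657 - 0.5968i))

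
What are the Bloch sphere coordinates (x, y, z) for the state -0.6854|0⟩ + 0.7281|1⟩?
(-0.9981, 0, -0.06036)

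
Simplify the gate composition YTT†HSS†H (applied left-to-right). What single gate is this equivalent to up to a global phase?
Y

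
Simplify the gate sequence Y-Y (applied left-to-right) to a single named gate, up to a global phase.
I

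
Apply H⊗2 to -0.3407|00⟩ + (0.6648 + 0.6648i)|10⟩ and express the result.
(0.1621 + 0.3324i)|00⟩ + (0.1621 + 0.3324i)|01⟩ + (-0.5028 - 0.3324i)|10⟩ + (-0.5028 - 0.3324i)|11⟩

H⊗2 gives amp(|y⟩) = (1/2) Σ_x (−1)^(x·y) amp(|x⟩), where x·y is the number of positions in which both x and y have a 1.
|00⟩: (-0.3407 + (0.6648 + 0.6648i))/2 = (0.1621 + 0.3324i)
|01⟩: (-0.3407 + (0.6648 + 0.6648i))/2 = (0.1621 + 0.3324i)
|10⟩: (-0.3407 - (0.6648 + 0.6648i))/2 = (-0.5028 - 0.3324i)
|11⟩: (-0.3407 - (0.6648 + 0.6648i))/2 = (-0.5028 - 0.3324i)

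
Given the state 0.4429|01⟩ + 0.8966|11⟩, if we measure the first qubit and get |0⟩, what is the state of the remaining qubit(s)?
|1⟩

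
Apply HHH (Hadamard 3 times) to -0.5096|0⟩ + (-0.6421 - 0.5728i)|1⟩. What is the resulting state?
(-0.8144 - 0.405i)|0⟩ + (0.09369 + 0.405i)|1⟩

H² = I, so H^3 = H: a single Hadamard. With (a, b) = (-0.5096, (-0.6421 - 0.5728i)), H gives ((a + b)/√2, (a − b)/√2) = ((-0.8144 - 0.405i), (0.09369 + 0.405i)).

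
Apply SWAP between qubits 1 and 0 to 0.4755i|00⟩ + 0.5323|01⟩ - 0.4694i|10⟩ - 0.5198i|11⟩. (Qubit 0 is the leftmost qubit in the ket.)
0.4755i|00⟩ - 0.4694i|01⟩ + 0.5323|10⟩ - 0.5198i|11⟩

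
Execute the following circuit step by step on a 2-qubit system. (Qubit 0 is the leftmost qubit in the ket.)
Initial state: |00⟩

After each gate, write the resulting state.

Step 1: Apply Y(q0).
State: i|10⟩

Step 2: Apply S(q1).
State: i|10⟩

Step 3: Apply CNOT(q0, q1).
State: i|11⟩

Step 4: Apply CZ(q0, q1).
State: -i|11⟩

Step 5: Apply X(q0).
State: -i|01⟩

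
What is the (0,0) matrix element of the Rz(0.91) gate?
(0.8983 - 0.4395i)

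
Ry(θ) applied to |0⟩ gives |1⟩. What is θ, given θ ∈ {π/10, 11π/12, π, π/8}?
π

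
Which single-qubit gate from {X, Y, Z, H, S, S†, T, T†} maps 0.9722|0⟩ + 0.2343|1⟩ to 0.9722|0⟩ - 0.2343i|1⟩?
S†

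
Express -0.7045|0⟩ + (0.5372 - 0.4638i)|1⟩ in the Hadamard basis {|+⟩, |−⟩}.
(-0.1183 - 0.328i)|+⟩ + (-0.878 + 0.328i)|−⟩

With |ψ⟩ = α|0⟩ + β|1⟩, the Hadamard-basis coefficients are ⟨+|ψ⟩ = (α + β)/√2 and ⟨−|ψ⟩ = (α − β)/√2.
Here α = -0.7045, β = (0.5372 - 0.4638i): (α + β)/√2 = (-0.1183 - 0.328i), (α − β)/√2 = (-0.878 + 0.328i).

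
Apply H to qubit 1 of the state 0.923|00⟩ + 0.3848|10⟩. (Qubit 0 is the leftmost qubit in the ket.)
0.6527|00⟩ + 0.6527|01⟩ + 0.2721|10⟩ + 0.2721|11⟩

H on qubit 1 mixes each pair of kets that differ only in qubit 1: amplitudes (a, b) of (|…0…⟩, |…1…⟩) become ((a + b)/√2, (a − b)/√2). Kets absent from the input have amplitude 0.
(|00⟩, |01⟩): (a, b) = (0.923, 0) → (0.6527, 0.6527)
(|10⟩, |11⟩): (a, b) = (0.3848, 0) → (0.2721, 0.2721)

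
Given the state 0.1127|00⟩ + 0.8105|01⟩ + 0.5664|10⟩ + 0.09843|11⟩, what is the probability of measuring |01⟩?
0.6569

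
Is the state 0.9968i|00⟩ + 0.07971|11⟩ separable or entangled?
Entangled

Writing the state as a|00⟩ + b|01⟩ + c|10⟩ + d|11⟩, it is a product state iff ad − bc = 0.
Here (a, b, c, d) = (0.9968i, 0, 0, 0.07971): ad − bc = (0.9968i)(0.07971) − (0)(0) = 0.07945i ≠ 0, so the state is entangled.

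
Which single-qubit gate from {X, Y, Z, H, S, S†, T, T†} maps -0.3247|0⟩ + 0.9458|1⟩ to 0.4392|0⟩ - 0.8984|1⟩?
H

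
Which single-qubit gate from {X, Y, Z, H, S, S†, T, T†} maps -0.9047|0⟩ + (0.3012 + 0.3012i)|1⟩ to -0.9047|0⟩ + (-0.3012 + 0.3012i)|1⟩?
S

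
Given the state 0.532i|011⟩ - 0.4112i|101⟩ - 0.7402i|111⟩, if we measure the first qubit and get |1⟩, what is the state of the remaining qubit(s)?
-0.4856i|01⟩ - 0.8742i|11⟩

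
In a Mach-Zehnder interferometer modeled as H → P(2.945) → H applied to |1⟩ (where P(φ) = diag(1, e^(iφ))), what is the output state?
(0.9904 - 0.09766i)|0⟩ + (0.009631 + 0.09766i)|1⟩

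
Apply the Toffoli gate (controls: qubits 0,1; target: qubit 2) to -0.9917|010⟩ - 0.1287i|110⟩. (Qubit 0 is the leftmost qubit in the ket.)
-0.9917|010⟩ - 0.1287i|111⟩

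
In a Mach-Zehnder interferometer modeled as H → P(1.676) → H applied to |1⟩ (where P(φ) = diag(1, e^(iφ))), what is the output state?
(0.5525 - 0.4972i)|0⟩ + (0.4475 + 0.4972i)|1⟩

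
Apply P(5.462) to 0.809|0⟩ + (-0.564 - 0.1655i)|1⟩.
0.809|0⟩ + (-0.5054 + 0.3001i)|1⟩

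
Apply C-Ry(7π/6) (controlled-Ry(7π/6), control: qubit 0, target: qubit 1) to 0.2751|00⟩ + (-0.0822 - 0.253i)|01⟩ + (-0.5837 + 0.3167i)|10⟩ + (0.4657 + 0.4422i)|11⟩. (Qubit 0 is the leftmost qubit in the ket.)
0.2751|00⟩ + (-0.0822 - 0.253i)|01⟩ + (-0.2988 - 0.5091i)|10⟩ + (-0.6843 + 0.1915i)|11⟩

C-Ry(7π/6) leaves the control-|0⟩ kets |00⟩, |01⟩ unchanged and applies Ry(7π/6) to qubit 1 on the control-|1⟩ pair (|10⟩, |11⟩).
Ry(7π/6) = [[cos(θ/2), −sin(θ/2)], [sin(θ/2), cos(θ/2)]]; θ = 7π/6, cos(θ/2) ≈ -0.258819, sin(θ/2) ≈ 0.965926.
With a = amp(|10⟩) = (-0.5837 + 0.3167i) and b = amp(|11⟩) = (0.4657 + 0.4422i):
new amp(|10⟩) = (-0.258819)·a + (-0.965926)·b = (-0.2988 - 0.5091i)
new amp(|11⟩) = (0.965926)·a + (-0.258819)·b = (-0.6843 + 0.1915i)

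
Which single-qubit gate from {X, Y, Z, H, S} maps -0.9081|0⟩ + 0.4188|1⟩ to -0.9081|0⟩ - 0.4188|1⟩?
Z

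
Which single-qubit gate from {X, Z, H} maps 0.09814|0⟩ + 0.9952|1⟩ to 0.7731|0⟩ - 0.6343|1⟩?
H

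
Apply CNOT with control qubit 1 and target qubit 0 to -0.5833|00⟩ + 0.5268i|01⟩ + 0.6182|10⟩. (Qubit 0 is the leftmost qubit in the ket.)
-0.5833|00⟩ + 0.6182|10⟩ + 0.5268i|11⟩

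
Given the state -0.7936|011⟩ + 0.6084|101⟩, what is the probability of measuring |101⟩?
0.3702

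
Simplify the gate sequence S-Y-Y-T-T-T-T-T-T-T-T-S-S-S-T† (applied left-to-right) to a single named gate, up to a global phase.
T†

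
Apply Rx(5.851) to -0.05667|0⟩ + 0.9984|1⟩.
(0.05535 - 0.2141i)|0⟩ + (-0.9752 + 0.01215i)|1⟩

Rx(5.851) = [[cos(θ/2), −i·sin(θ/2)], [−i·sin(θ/2), cos(θ/2)]]; θ = 5.851, cos(θ/2) ≈ -0.976743, sin(θ/2) ≈ 0.214415.
With a = amp(|0⟩) = -0.05667 and b = amp(|1⟩) = 0.9984:
new amp(|0⟩) = (-0.976743)·a + (-0.214415i)·b = (0.05535 - 0.2141i)
new amp(|1⟩) = (-0.214415i)·a + (-0.976743)·b = (-0.9752 + 0.01215i)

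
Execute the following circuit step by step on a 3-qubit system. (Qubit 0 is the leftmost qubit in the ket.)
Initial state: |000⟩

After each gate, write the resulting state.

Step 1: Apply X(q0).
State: |100⟩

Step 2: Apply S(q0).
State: i|100⟩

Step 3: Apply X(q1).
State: i|110⟩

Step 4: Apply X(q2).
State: i|111⟩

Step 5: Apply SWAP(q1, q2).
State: i|111⟩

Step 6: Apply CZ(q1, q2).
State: -i|111⟩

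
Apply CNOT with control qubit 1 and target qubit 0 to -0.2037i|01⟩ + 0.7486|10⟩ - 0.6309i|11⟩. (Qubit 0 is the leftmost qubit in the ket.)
-0.6309i|01⟩ + 0.7486|10⟩ - 0.2037i|11⟩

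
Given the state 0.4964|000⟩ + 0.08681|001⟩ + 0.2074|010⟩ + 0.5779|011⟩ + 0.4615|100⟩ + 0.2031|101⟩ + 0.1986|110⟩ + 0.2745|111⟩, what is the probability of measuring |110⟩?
0.03944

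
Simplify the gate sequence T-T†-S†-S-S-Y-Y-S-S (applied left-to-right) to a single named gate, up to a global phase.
S†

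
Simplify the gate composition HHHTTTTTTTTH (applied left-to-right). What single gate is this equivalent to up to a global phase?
I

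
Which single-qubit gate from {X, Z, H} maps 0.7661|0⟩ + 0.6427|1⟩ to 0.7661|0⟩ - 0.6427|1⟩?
Z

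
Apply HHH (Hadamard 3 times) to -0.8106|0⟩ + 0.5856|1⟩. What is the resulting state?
-0.1591|0⟩ - 0.9873|1⟩

H² = I, so H^3 = H: a single Hadamard. With (a, b) = (-0.8106, 0.5856), H gives ((a + b)/√2, (a − b)/√2) = (-0.1591, -0.9873).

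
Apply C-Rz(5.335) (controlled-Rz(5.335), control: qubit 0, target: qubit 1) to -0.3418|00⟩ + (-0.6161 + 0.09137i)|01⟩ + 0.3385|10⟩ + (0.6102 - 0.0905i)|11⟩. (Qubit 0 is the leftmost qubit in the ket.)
-0.3418|00⟩ + (-0.6161 + 0.09137i)|01⟩ + (-0.3012 - 0.1545i)|10⟩ + (-0.5016 + 0.3591i)|11⟩

C-Rz(5.335) leaves the control-|0⟩ kets |00⟩, |01⟩ unchanged and applies Rz(5.335) to qubit 1 on the control-|1⟩ pair (|10⟩, |11⟩).
Rz(5.335) = [[e^(−iθ/2), 0], [0, e^(iθ/2)]] with e^(±iθ/2) = cos(θ/2) ± i·sin(θ/2); θ = 5.335, cos(θ/2) ≈ -0.889707, sin(θ/2) ≈ 0.456531.
With a = amp(|10⟩) = 0.3385 and b = amp(|11⟩) = (0.6102 - 0.0905i):
new amp(|10⟩) = (-0.889707 - 0.456531i)·a = (-0.3012 - 0.1545i)
new amp(|11⟩) = (-0.889707 + 0.456531i)·b = (-0.5016 + 0.3591i)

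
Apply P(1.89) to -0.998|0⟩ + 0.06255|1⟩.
-0.998|0⟩ + (-0.01963 + 0.05939i)|1⟩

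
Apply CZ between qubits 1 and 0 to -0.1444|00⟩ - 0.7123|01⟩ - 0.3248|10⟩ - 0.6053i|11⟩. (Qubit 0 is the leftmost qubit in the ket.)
-0.1444|00⟩ - 0.7123|01⟩ - 0.3248|10⟩ + 0.6053i|11⟩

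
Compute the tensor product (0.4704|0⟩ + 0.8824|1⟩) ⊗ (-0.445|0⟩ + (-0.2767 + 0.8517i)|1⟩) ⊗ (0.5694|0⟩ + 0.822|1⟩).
-0.1192|000⟩ - 0.1721|001⟩ + (-0.07411 + 0.2281i)|010⟩ + (-0.107 + 0.3293i)|011⟩ - 0.2236|100⟩ - 0.3228|101⟩ + (-0.139 + 0.4279i)|110⟩ + (-0.2007 + 0.6178i)|111⟩

amp(|b₁b₂…⟩) = product of the factor amplitudes for bits b₁, b₂, …; only kets whose every factor amplitude is nonzero survive.
|000⟩: (0.4704)(-0.445)(0.5694) = -0.1192
|001⟩: (0.4704)(-0.445)(0.822) = -0.1721
|010⟩: (0.4704)(-0.2767 + 0.8517i)(0.5694) = (-0.07411 + 0.2281i)
|011⟩: (0.4704)(-0.2767 + 0.8517i)(0.822) = (-0.107 + 0.3293i)
|100⟩: (0.8824)(-0.445)(0.5694) = -0.2236
|101⟩: (0.8824)(-0.445)(0.822) = -0.3228
|110⟩: (0.8824)(-0.2767 + 0.8517i)(0.5694) = (-0.139 + 0.4279i)
|111⟩: (0.8824)(-0.2767 + 0.8517i)(0.822) = (-0.2007 + 0.6178i)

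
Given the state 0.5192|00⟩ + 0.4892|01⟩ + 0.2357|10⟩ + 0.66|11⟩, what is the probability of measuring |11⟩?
0.4356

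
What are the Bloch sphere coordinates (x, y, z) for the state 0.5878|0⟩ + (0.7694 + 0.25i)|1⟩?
(0.9045, 0.2939, -0.309)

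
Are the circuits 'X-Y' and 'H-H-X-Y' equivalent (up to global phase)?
Yes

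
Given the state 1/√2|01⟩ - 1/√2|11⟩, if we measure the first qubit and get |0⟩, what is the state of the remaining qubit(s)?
|1⟩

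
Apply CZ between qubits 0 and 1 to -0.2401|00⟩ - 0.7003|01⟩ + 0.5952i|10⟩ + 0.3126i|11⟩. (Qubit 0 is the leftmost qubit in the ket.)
-0.2401|00⟩ - 0.7003|01⟩ + 0.5952i|10⟩ - 0.3126i|11⟩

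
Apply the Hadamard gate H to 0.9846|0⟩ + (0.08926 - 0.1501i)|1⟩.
(0.7593 - 0.1061i)|0⟩ + (0.6331 + 0.1061i)|1⟩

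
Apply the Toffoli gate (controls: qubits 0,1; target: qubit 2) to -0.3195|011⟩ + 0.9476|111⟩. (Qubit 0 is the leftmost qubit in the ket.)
-0.3195|011⟩ + 0.9476|110⟩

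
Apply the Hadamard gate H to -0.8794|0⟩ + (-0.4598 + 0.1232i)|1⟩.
(-0.947 + 0.08712i)|0⟩ + (-0.2967 - 0.08712i)|1⟩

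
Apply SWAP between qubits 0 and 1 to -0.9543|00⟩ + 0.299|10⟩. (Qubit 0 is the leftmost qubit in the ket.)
-0.9543|00⟩ + 0.299|01⟩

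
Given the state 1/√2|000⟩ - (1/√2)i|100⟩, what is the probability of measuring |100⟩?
1/2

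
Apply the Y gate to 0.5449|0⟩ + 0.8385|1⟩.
-0.8385i|0⟩ + 0.5449i|1⟩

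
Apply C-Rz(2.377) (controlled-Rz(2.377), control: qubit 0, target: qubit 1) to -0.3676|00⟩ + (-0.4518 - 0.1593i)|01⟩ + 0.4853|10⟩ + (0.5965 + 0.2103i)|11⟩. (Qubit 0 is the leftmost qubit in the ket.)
-0.3676|00⟩ + (-0.4518 - 0.1593i)|01⟩ + (0.181 - 0.4503i)|10⟩ + (0.02741 + 0.6319i)|11⟩

C-Rz(2.377) leaves the control-|0⟩ kets |00⟩, |01⟩ unchanged and applies Rz(2.377) to qubit 1 on the control-|1⟩ pair (|10⟩, |11⟩).
Rz(2.377) = [[e^(−iθ/2), 0], [0, e^(iθ/2)]] with e^(±iθ/2) = cos(θ/2) ± i·sin(θ/2); θ = 2.377, cos(θ/2) ≈ 0.373052, sin(θ/2) ≈ 0.92781.
With a = amp(|10⟩) = 0.4853 and b = amp(|11⟩) = (0.5965 + 0.2103i):
new amp(|10⟩) = (0.373052 - 0.92781i)·a = (0.181 - 0.4503i)
new amp(|11⟩) = (0.373052 + 0.92781i)·b = (0.02741 + 0.6319i)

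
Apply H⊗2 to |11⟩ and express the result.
1/2|00⟩ - 1/2|01⟩ - 1/2|10⟩ + 1/2|11⟩

H⊗2 gives amp(|y⟩) = (1/2) Σ_x (−1)^(x·y) amp(|x⟩), where x·y is the number of positions in which both x and y have a 1.
|00⟩: (1)/2 = 1/2
|01⟩: (-1)/2 = -1/2
|10⟩: (-1)/2 = -1/2
|11⟩: (1)/2 = 1/2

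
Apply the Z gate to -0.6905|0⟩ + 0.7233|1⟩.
-0.6905|0⟩ - 0.7233|1⟩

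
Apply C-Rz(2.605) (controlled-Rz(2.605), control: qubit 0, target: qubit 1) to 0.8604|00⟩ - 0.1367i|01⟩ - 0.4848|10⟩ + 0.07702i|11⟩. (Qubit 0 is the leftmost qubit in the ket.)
0.8604|00⟩ - 0.1367i|01⟩ + (-0.1285 + 0.4675i)|10⟩ + (-0.07426 + 0.02042i)|11⟩

C-Rz(2.605) leaves the control-|0⟩ kets |00⟩, |01⟩ unchanged and applies Rz(2.605) to qubit 1 on the control-|1⟩ pair (|10⟩, |11⟩).
Rz(2.605) = [[e^(−iθ/2), 0], [0, e^(iθ/2)]] with e^(±iθ/2) = cos(θ/2) ± i·sin(θ/2); θ = 2.605, cos(θ/2) ≈ 0.265089, sin(θ/2) ≈ 0.964224.
With a = amp(|10⟩) = -0.4848 and b = amp(|11⟩) = 0.07702i:
new amp(|10⟩) = (0.265089 - 0.964224i)·a = (-0.1285 + 0.4675i)
new amp(|11⟩) = (0.265089 + 0.964224i)·b = (-0.07426 + 0.02042i)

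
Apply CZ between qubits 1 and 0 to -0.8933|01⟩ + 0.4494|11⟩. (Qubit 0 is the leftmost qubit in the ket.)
-0.8933|01⟩ - 0.4494|11⟩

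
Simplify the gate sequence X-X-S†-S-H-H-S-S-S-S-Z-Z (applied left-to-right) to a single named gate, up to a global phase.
I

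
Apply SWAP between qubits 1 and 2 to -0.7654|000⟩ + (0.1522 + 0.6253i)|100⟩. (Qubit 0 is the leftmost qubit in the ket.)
-0.7654|000⟩ + (0.1522 + 0.6253i)|100⟩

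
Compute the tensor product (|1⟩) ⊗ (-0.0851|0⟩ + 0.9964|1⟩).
-0.0851|10⟩ + 0.9964|11⟩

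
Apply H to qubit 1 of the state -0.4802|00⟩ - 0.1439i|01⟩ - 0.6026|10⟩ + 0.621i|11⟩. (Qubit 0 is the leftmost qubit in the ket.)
(-0.3396 - 0.1018i)|00⟩ + (-0.3396 + 0.1018i)|01⟩ + (-0.4261 + 0.4391i)|10⟩ + (-0.4261 - 0.4391i)|11⟩

H on qubit 1 mixes each pair of kets that differ only in qubit 1: amplitudes (a, b) of (|…0…⟩, |…1…⟩) become ((a + b)/√2, (a − b)/√2). Kets absent from the input have amplitude 0.
(|00⟩, |01⟩): (a, b) = (-0.4802, -0.1439i) → ((-0.3396 - 0.1018i), (-0.3396 + 0.1018i))
(|10⟩, |11⟩): (a, b) = (-0.6026, 0.621i) → ((-0.4261 + 0.4391i), (-0.4261 - 0.4391i))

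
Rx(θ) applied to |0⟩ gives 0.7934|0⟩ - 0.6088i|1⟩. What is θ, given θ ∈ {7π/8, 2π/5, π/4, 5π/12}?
5π/12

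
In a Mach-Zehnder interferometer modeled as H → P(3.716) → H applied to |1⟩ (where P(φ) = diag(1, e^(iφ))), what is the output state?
(0.9198 + 0.2717i)|0⟩ + (0.08024 - 0.2717i)|1⟩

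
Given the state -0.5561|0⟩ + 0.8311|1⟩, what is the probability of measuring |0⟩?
0.3092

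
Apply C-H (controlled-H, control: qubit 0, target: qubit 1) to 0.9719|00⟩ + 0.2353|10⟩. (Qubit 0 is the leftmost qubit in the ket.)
0.9719|00⟩ + 0.1664|10⟩ + 0.1664|11⟩

C-H leaves the control-|0⟩ kets |00⟩, |01⟩ unchanged and applies H to qubit 1 on the control-|1⟩ pair (|10⟩, |11⟩).
H = [[1/√2, 1/√2], [1/√2, -1/√2]].
With a = amp(|10⟩) = 0.2353 and b = amp(|11⟩) = 0:
new amp(|10⟩) = (1/√2)·a + (1/√2)·b = 0.1664
new amp(|11⟩) = (1/√2)·a + (-1/√2)·b = 0.1664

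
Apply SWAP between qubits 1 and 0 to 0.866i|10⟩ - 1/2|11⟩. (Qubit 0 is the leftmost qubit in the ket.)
0.866i|01⟩ - 1/2|11⟩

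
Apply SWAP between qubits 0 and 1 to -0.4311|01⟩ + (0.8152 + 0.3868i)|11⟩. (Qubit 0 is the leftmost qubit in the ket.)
-0.4311|10⟩ + (0.8152 + 0.3868i)|11⟩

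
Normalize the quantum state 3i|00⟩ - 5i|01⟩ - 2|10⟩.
0.4867i|00⟩ - 0.8111i|01⟩ - 0.3244|10⟩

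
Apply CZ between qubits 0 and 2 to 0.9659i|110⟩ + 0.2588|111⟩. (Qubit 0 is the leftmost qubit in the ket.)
0.9659i|110⟩ - 0.2588|111⟩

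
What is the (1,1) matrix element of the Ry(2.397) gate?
0.3638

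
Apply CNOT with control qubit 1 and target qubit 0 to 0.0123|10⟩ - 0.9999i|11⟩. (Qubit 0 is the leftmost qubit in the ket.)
-0.9999i|01⟩ + 0.0123|10⟩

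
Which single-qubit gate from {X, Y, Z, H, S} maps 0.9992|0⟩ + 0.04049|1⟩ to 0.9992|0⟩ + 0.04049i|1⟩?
S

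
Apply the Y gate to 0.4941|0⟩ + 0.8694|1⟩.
-0.8694i|0⟩ + 0.4941i|1⟩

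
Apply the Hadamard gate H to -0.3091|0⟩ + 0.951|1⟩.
0.4539|0⟩ - 0.891|1⟩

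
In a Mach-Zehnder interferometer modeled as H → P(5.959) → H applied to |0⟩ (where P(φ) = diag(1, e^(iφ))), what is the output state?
(0.974 - 0.1593i)|0⟩ + (0.02604 + 0.1593i)|1⟩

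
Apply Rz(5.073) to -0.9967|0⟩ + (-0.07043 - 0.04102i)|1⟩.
(0.8197 + 0.567i)|0⟩ + (0.08126 - 0.006326i)|1⟩

Rz(5.073) = [[e^(−iθ/2), 0], [0, e^(iθ/2)]] with e^(±iθ/2) = cos(θ/2) ± i·sin(θ/2); θ = 5.073, cos(θ/2) ≈ -0.822449, sin(θ/2) ≈ 0.568838.
With a = amp(|0⟩) = -0.9967 and b = amp(|1⟩) = (-0.07043 - 0.04102i):
new amp(|0⟩) = (-0.822449 - 0.568838i)·a = (0.8197 + 0.567i)
new amp(|1⟩) = (-0.822449 + 0.568838i)·b = (0.08126 - 0.006326i)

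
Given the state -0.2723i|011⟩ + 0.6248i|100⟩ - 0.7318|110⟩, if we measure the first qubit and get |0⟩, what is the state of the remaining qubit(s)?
-i|11⟩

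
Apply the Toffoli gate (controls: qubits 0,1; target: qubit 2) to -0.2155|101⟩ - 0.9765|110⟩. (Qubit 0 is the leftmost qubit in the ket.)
-0.2155|101⟩ - 0.9765|111⟩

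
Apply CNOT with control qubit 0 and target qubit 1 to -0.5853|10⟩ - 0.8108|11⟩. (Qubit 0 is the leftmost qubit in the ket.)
-0.8108|10⟩ - 0.5853|11⟩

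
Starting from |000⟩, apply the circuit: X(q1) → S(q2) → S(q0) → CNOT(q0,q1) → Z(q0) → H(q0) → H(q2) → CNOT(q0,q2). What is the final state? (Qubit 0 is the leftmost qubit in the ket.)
1/2|010⟩ + 1/2|011⟩ + 1/2|110⟩ + 1/2|111⟩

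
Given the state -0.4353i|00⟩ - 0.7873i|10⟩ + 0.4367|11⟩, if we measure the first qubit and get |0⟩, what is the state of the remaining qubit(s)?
-i|0⟩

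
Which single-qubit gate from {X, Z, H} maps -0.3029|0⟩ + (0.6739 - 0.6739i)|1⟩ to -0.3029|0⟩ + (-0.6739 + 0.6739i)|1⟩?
Z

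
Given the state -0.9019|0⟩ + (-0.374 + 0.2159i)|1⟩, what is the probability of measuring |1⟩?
0.1865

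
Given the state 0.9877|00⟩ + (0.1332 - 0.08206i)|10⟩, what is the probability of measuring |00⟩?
0.9756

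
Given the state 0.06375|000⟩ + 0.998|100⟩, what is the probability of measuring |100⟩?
0.996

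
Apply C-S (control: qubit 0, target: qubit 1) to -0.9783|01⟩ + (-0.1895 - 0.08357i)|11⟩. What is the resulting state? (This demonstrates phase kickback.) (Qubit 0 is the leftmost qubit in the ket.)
-0.9783|01⟩ + (0.08357 - 0.1895i)|11⟩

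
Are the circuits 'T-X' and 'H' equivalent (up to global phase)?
No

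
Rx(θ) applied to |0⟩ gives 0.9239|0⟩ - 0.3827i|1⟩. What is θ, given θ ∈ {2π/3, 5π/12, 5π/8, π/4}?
π/4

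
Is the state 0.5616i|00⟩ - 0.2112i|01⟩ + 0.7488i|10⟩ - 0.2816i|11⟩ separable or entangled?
Separable

Writing the state as a|00⟩ + b|01⟩ + c|10⟩ + d|11⟩, it is a product state iff ad − bc = 0.
Here (a, b, c, d) = (0.5616i, -0.2112i, 0.7488i, -0.2816i): ad − bc = (0.5616i)(-0.2816i) − (-0.2112i)(0.7488i) = 0, so the state is separable.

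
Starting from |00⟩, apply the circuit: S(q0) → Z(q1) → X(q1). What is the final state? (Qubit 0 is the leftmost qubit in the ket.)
|01⟩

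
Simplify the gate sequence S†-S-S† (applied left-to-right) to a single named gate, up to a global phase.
S†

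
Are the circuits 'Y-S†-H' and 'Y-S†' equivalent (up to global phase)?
No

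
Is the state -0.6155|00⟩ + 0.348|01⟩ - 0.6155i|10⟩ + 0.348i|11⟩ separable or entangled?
Separable

Writing the state as a|00⟩ + b|01⟩ + c|10⟩ + d|11⟩, it is a product state iff ad − bc = 0.
Here (a, b, c, d) = (-0.6155, 0.348, -0.6155i, 0.348i): ad − bc = (-0.6155)(0.348i) − (0.348)(-0.6155i) = 0, so the state is separable.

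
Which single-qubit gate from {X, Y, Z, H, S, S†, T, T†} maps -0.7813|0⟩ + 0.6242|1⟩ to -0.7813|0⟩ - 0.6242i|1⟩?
S†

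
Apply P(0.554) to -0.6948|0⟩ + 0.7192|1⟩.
-0.6948|0⟩ + (0.6116 + 0.3784i)|1⟩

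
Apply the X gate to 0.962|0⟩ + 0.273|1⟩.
0.273|0⟩ + 0.962|1⟩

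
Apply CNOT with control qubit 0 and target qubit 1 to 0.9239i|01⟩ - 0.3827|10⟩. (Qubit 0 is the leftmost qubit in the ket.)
0.9239i|01⟩ - 0.3827|11⟩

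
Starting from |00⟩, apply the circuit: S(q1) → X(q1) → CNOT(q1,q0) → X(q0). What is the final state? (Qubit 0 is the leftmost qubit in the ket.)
|01⟩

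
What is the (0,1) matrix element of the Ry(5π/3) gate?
-1/2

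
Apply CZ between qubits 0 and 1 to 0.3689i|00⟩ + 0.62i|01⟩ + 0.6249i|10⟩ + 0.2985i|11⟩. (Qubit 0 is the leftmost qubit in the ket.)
0.3689i|00⟩ + 0.62i|01⟩ + 0.6249i|10⟩ - 0.2985i|11⟩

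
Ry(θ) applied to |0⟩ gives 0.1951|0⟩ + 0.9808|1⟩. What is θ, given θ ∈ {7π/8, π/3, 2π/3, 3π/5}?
7π/8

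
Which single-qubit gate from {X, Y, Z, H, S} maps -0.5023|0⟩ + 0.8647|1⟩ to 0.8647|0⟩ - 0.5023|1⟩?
X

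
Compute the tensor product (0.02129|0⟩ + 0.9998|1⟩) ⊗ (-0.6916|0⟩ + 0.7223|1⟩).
-0.01472|00⟩ + 0.01538|01⟩ - 0.6915|10⟩ + 0.7222|11⟩

amp(|b₁b₂…⟩) = product of the factor amplitudes for bits b₁, b₂, …; only kets whose every factor amplitude is nonzero survive.
|00⟩: (0.02129)(-0.6916) = -0.01472
|01⟩: (0.02129)(0.7223) = 0.01538
|10⟩: (0.9998)(-0.6916) = -0.6915
|11⟩: (0.9998)(0.7223) = 0.7222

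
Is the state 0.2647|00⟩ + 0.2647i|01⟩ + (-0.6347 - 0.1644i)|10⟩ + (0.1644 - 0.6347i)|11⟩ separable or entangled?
Separable

Writing the state as a|00⟩ + b|01⟩ + c|10⟩ + d|11⟩, it is a product state iff ad − bc = 0.
Here (a, b, c, d) = (0.2647, 0.2647i, (-0.6347 - 0.1644i), (0.1644 - 0.6347i)): ad − bc = (0.2647)(0.1644 - 0.6347i) − (0.2647i)(-0.6347 - 0.1644i) = 0, so the state is separable.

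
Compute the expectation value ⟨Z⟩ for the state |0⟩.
1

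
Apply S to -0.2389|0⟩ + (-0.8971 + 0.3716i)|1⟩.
-0.2389|0⟩ + (-0.3716 - 0.8971i)|1⟩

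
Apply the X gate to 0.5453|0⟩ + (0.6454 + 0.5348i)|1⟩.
(0.6454 + 0.5348i)|0⟩ + 0.5453|1⟩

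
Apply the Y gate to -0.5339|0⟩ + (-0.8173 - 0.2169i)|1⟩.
(-0.2169 + 0.8173i)|0⟩ - 0.5339i|1⟩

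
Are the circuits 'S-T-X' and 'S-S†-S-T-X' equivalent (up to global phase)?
Yes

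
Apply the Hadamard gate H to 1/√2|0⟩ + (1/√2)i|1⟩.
(1/2 + (1/2)i)|0⟩ + (1/2 - (1/2)i)|1⟩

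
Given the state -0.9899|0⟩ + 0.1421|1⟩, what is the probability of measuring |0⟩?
0.9799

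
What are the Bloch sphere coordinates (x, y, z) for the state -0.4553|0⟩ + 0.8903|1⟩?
(-0.8107, 0, -0.5853)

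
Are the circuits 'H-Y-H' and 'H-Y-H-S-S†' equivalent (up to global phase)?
Yes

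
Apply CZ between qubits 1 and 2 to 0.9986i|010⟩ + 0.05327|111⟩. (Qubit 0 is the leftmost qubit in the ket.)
0.9986i|010⟩ - 0.05327|111⟩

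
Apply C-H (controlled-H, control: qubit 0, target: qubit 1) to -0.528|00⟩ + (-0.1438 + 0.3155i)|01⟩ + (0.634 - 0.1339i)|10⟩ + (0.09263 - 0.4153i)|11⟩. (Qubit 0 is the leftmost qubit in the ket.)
-0.528|00⟩ + (-0.1438 + 0.3155i)|01⟩ + (0.5138 - 0.3883i)|10⟩ + (0.3828 + 0.199i)|11⟩

C-H leaves the control-|0⟩ kets |00⟩, |01⟩ unchanged and applies H to qubit 1 on the control-|1⟩ pair (|10⟩, |11⟩).
H = [[1/√2, 1/√2], [1/√2, -1/√2]].
With a = amp(|10⟩) = (0.634 - 0.1339i) and b = amp(|11⟩) = (0.09263 - 0.4153i):
new amp(|10⟩) = (1/√2)·a + (1/√2)·b = (0.5138 - 0.3883i)
new amp(|11⟩) = (1/√2)·a + (-1/√2)·b = (0.3828 + 0.199i)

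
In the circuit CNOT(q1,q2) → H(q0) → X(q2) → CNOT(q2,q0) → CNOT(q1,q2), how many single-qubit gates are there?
2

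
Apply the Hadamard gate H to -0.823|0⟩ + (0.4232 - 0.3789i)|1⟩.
(-0.2827 - 0.2679i)|0⟩ + (-0.8812 + 0.2679i)|1⟩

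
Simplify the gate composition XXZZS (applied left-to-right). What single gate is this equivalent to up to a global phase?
S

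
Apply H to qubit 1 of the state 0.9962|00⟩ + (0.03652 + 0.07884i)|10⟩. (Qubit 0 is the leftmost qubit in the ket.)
0.7044|00⟩ + 0.7044|01⟩ + (0.02582 + 0.05575i)|10⟩ + (0.02582 + 0.05575i)|11⟩

H on qubit 1 mixes each pair of kets that differ only in qubit 1: amplitudes (a, b) of (|…0…⟩, |…1…⟩) become ((a + b)/√2, (a − b)/√2). Kets absent from the input have amplitude 0.
(|00⟩, |01⟩): (a, b) = (0.9962, 0) → (0.7044, 0.7044)
(|10⟩, |11⟩): (a, b) = ((0.03652 + 0.07884i), 0) → ((0.02582 + 0.05575i), (0.02582 + 0.05575i))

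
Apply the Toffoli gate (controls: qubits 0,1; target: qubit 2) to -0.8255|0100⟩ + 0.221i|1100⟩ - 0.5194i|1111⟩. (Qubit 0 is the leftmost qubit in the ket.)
-0.8255|0100⟩ - 0.5194i|1101⟩ + 0.221i|1110⟩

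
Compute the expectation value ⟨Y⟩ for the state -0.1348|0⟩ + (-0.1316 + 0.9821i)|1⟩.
-0.2648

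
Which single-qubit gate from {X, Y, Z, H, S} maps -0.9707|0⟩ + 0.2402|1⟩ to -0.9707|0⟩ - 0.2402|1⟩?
Z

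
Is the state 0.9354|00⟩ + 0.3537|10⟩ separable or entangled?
Separable

Writing the state as a|00⟩ + b|01⟩ + c|10⟩ + d|11⟩, it is a product state iff ad − bc = 0.
Here (a, b, c, d) = (0.9354, 0, 0.3537, 0): ad − bc = (0.9354)(0) − (0)(0.3537) = 0, so the state is separable.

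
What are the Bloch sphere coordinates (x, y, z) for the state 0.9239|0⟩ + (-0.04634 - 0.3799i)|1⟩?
(-0.08563, -0.702, 0.7071)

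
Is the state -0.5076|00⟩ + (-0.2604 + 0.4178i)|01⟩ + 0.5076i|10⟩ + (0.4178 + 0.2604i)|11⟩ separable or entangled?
Separable

Writing the state as a|00⟩ + b|01⟩ + c|10⟩ + d|11⟩, it is a product state iff ad − bc = 0.
Here (a, b, c, d) = (-0.5076, (-0.2604 + 0.4178i), 0.5076i, (0.4178 + 0.2604i)): ad − bc = (-0.5076)(0.4178 + 0.2604i) − (-0.2604 + 0.4178i)(0.5076i) = 0, so the state is separable.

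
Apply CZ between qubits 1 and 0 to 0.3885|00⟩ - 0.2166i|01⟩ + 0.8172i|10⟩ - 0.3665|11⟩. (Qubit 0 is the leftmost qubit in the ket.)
0.3885|00⟩ - 0.2166i|01⟩ + 0.8172i|10⟩ + 0.3665|11⟩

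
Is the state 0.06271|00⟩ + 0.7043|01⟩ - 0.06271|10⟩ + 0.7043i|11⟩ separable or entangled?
Entangled

Writing the state as a|00⟩ + b|01⟩ + c|10⟩ + d|11⟩, it is a product state iff ad − bc = 0.
Here (a, b, c, d) = (0.06271, 0.7043, -0.06271, 0.7043i): ad − bc = (0.06271)(0.7043i) − (0.7043)(-0.06271) = (0.04417 + 0.04417i) ≠ 0, so the state is entangled.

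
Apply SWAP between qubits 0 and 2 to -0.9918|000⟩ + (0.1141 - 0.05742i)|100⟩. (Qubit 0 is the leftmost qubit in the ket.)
-0.9918|000⟩ + (0.1141 - 0.05742i)|001⟩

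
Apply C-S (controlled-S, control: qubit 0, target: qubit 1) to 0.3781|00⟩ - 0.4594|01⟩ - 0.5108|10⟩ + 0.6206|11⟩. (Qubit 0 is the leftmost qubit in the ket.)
0.3781|00⟩ - 0.4594|01⟩ - 0.5108|10⟩ + 0.6206i|11⟩

C-S leaves the control-|0⟩ kets |00⟩, |01⟩ unchanged and applies S to qubit 1 on the control-|1⟩ pair (|10⟩, |11⟩).
S = [[1, 0], [0, i]].
With a = amp(|10⟩) = -0.5108 and b = amp(|11⟩) = 0.6206:
new amp(|10⟩) = (1)·a = -0.5108
new amp(|11⟩) = (i)·b = 0.6206i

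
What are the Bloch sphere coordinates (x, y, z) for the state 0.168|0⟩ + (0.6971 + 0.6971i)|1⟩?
(0.2342, 0.2342, -0.9437)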